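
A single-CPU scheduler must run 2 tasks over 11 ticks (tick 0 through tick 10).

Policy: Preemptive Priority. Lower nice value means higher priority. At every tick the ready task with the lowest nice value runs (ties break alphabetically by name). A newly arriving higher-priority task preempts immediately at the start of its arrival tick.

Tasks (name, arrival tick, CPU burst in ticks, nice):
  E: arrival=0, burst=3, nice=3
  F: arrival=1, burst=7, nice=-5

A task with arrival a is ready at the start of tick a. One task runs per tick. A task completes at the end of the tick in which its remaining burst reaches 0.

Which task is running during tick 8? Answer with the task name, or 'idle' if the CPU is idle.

t=0: ready={E} → run E
t=1: ready={E,F} → run F
t=2: ready={E,F} → run F
t=3: ready={E,F} → run F
t=4: ready={E,F} → run F
t=5: ready={E,F} → run F
t=6: ready={E,F} → run F
t=7: ready={E,F} → run F
t=8: ready={E} → run E
t=9: ready={E} → run E
t=10: (idle)

running at tick 8 = E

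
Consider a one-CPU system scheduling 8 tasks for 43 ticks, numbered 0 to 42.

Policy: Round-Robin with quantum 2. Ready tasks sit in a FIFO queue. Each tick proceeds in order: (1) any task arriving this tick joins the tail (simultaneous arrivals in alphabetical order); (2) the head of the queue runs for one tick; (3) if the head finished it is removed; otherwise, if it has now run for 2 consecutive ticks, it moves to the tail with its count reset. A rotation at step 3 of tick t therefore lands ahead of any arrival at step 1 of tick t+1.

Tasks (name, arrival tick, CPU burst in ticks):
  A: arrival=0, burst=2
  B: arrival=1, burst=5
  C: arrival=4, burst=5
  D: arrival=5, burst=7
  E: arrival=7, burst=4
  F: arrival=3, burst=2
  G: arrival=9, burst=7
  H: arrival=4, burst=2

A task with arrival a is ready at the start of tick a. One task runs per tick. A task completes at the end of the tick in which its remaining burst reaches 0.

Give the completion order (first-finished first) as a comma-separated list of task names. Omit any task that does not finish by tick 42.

completion order = A, F, H, B, E, C, D, G

t=0: queue=[A] q_used=0 → run A
t=1: queue=[A,B] q_used=1 → run A
t=2: queue=[B] q_used=0 → run B
t=3: queue=[B,F] q_used=1 → run B
t=4: queue=[F,B,C,H] q_used=0 → run F
t=5: queue=[F,B,C,H,D] q_used=1 → run F
t=6: queue=[B,C,H,D] q_used=0 → run B
t=7: queue=[B,C,H,D,E] q_used=1 → run B
t=8: queue=[C,H,D,E,B] q_used=0 → run C
t=9: queue=[C,H,D,E,B,G] q_used=1 → run C
t=10: queue=[H,D,E,B,G,C] q_used=0 → run H
t=11: queue=[H,D,E,B,G,C] q_used=1 → run H
t=12: queue=[D,E,B,G,C] q_used=0 → run D
t=13: queue=[D,E,B,G,C] q_used=1 → run D
t=14: queue=[E,B,G,C,D] q_used=0 → run E
t=15: queue=[E,B,G,C,D] q_used=1 → run E
t=16: queue=[B,G,C,D,E] q_used=0 → run B
t=17: queue=[G,C,D,E] q_used=0 → run G
t=18: queue=[G,C,D,E] q_used=1 → run G
t=19: queue=[C,D,E,G] q_used=0 → run C
t=20: queue=[C,D,E,G] q_used=1 → run C
t=21: queue=[D,E,G,C] q_used=0 → run D
t=22: queue=[D,E,G,C] q_used=1 → run D
t=23: queue=[E,G,C,D] q_used=0 → run E
t=24: queue=[E,G,C,D] q_used=1 → run E
t=25: queue=[G,C,D] q_used=0 → run G
t=26: queue=[G,C,D] q_used=1 → run G
t=27: queue=[C,D,G] q_used=0 → run C
t=28: queue=[D,G] q_used=0 → run D
t=29: queue=[D,G] q_used=1 → run D
t=30: queue=[G,D] q_used=0 → run G
t=31: queue=[G,D] q_used=1 → run G
t=32: queue=[D,G] q_used=0 → run D
t=33: queue=[G] q_used=0 → run G
t=34: (idle)
t=35: (idle)
t=36: (idle)
t=37: (idle)
t=38: (idle)
t=39: (idle)
t=40: (idle)
t=41: (idle)
t=42: (idle)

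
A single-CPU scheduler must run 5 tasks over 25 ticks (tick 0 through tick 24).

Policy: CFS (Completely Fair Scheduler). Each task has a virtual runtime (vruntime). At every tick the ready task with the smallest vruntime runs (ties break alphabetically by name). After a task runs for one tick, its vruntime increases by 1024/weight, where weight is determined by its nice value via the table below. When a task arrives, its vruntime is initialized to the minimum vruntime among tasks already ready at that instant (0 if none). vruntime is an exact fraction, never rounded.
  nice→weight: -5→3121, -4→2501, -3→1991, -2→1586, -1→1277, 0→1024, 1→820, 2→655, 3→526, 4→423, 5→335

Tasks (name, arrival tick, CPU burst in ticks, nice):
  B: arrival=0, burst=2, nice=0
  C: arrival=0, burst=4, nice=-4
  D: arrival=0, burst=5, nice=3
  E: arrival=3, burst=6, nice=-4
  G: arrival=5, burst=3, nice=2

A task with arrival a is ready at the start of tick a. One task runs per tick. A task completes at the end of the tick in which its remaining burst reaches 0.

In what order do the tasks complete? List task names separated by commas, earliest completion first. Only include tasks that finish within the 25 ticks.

t=0: vr[B=0 C=0 D=0] → run B
t=1: vr[B=1 C=0 D=0] → run C
t=2: vr[B=1 C=1024/2501 D=0] → run D
t=3: vr[B=1 C=1024/2501 D=512/263 E=1024/2501] → run C
t=4: vr[B=1 C=2048/2501 D=512/263 E=1024/2501] → run E
t=5: vr[B=1 C=2048/2501 D=512/263 E=2048/2501 G=2048/2501] → run C
t=6: vr[B=1 C=3072/2501 D=512/263 E=2048/2501 G=2048/2501] → run E
t=7: vr[B=1 C=3072/2501 D=512/263 E=3072/2501 G=2048/2501] → run G
t=8: vr[B=1 C=3072/2501 D=512/263 E=3072/2501 G=3902464/1638155] → run B
t=9: vr[C=3072/2501 D=512/263 E=3072/2501 G=3902464/1638155] → run C
t=10: vr[D=512/263 E=3072/2501 G=3902464/1638155] → run E
t=11: vr[D=512/263 E=4096/2501 G=3902464/1638155] → run E
t=12: vr[D=512/263 E=5120/2501 G=3902464/1638155] → run D
t=13: vr[D=1024/263 E=5120/2501 G=3902464/1638155] → run E
t=14: vr[D=1024/263 E=6144/2501 G=3902464/1638155] → run G
t=15: vr[D=1024/263 E=6144/2501 G=6463488/1638155] → run E
t=16: vr[D=1024/263 G=6463488/1638155] → run D
t=17: vr[D=1536/263 G=6463488/1638155] → run G
t=18: vr[D=1536/263] → run D
t=19: vr[D=2048/263] → run D
t=20: (idle)
t=21: (idle)
t=22: (idle)
t=23: (idle)
t=24: (idle)

completion order = B, C, E, G, D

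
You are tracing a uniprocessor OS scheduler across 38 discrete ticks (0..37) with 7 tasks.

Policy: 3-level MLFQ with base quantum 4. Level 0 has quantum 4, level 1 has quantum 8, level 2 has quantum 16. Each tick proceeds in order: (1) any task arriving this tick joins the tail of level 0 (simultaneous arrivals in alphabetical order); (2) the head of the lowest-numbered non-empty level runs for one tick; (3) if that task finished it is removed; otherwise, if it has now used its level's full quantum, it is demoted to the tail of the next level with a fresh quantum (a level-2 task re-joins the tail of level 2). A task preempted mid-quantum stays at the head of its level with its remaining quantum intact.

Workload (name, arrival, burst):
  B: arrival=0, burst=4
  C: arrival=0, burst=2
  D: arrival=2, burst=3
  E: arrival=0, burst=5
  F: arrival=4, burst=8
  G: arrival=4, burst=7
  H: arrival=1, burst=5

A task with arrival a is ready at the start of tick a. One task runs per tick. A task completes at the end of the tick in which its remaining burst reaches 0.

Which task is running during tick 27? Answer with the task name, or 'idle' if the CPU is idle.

running at tick 27 = F

t=0: L0/L1/L2 = BCE/-/- → run B
t=1: L0/L1/L2 = BCEH/-/- → run B
t=2: L0/L1/L2 = BCEHD/-/- → run B
t=3: L0/L1/L2 = BCEHD/-/- → run B
t=4: L0/L1/L2 = CEHDFG/-/- → run C
t=5: L0/L1/L2 = CEHDFG/-/- → run C
t=6: L0/L1/L2 = EHDFG/-/- → run E
t=7: L0/L1/L2 = EHDFG/-/- → run E
t=8: L0/L1/L2 = EHDFG/-/- → run E
t=9: L0/L1/L2 = EHDFG/-/- → run E
t=10: L0/L1/L2 = HDFG/E/- → run H
t=11: L0/L1/L2 = HDFG/E/- → run H
t=12: L0/L1/L2 = HDFG/E/- → run H
t=13: L0/L1/L2 = HDFG/E/- → run H
t=14: L0/L1/L2 = DFG/EH/- → run D
t=15: L0/L1/L2 = DFG/EH/- → run D
t=16: L0/L1/L2 = DFG/EH/- → run D
t=17: L0/L1/L2 = FG/EH/- → run F
t=18: L0/L1/L2 = FG/EH/- → run F
t=19: L0/L1/L2 = FG/EH/- → run F
t=20: L0/L1/L2 = FG/EH/- → run F
t=21: L0/L1/L2 = G/EHF/- → run G
t=22: L0/L1/L2 = G/EHF/- → run G
t=23: L0/L1/L2 = G/EHF/- → run G
t=24: L0/L1/L2 = G/EHF/- → run G
t=25: L0/L1/L2 = -/EHFG/- → run E
t=26: L0/L1/L2 = -/HFG/- → run H
t=27: L0/L1/L2 = -/FG/- → run F
t=28: L0/L1/L2 = -/FG/- → run F
t=29: L0/L1/L2 = -/FG/- → run F
t=30: L0/L1/L2 = -/FG/- → run F
t=31: L0/L1/L2 = -/G/- → run G
t=32: L0/L1/L2 = -/G/- → run G
t=33: L0/L1/L2 = -/G/- → run G
t=34: (idle)
t=35: (idle)
t=36: (idle)
t=37: (idle)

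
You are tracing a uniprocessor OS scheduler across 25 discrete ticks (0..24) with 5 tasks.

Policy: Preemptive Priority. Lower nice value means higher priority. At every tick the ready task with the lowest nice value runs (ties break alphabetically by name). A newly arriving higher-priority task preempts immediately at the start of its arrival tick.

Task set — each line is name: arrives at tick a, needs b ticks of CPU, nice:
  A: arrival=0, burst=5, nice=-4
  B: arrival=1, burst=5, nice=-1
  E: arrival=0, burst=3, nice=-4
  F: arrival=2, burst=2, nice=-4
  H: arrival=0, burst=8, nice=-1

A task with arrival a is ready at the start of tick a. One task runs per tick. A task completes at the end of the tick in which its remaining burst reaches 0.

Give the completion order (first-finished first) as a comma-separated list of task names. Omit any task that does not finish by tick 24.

t=0: ready={A,E,H} → run A
t=1: ready={A,B,E,H} → run A
t=2: ready={A,B,E,F,H} → run A
t=3: ready={A,B,E,F,H} → run A
t=4: ready={A,B,E,F,H} → run A
t=5: ready={B,E,F,H} → run E
t=6: ready={B,E,F,H} → run E
t=7: ready={B,E,F,H} → run E
t=8: ready={B,F,H} → run F
t=9: ready={B,F,H} → run F
t=10: ready={B,H} → run B
t=11: ready={B,H} → run B
t=12: ready={B,H} → run B
t=13: ready={B,H} → run B
t=14: ready={B,H} → run B
t=15: ready={H} → run H
t=16: ready={H} → run H
t=17: ready={H} → run H
t=18: ready={H} → run H
t=19: ready={H} → run H
t=20: ready={H} → run H
t=21: ready={H} → run H
t=22: ready={H} → run H
t=23: (idle)
t=24: (idle)

completion order = A, E, F, B, H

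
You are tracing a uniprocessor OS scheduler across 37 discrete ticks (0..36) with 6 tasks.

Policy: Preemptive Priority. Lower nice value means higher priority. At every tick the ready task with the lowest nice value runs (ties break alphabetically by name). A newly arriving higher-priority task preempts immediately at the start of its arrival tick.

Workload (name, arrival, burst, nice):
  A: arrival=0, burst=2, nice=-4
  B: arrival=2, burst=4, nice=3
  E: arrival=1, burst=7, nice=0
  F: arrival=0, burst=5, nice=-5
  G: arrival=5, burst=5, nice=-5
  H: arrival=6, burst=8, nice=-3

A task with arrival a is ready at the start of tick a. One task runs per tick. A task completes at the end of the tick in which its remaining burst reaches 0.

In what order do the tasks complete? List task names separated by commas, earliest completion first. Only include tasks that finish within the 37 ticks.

completion order = F, G, A, H, E, B

t=0: ready={A,F} → run F
t=1: ready={A,E,F} → run F
t=2: ready={A,B,E,F} → run F
t=3: ready={A,B,E,F} → run F
t=4: ready={A,B,E,F} → run F
t=5: ready={A,B,E,G} → run G
t=6: ready={A,B,E,G,H} → run G
t=7: ready={A,B,E,G,H} → run G
t=8: ready={A,B,E,G,H} → run G
t=9: ready={A,B,E,G,H} → run G
t=10: ready={A,B,E,H} → run A
t=11: ready={A,B,E,H} → run A
t=12: ready={B,E,H} → run H
t=13: ready={B,E,H} → run H
t=14: ready={B,E,H} → run H
t=15: ready={B,E,H} → run H
t=16: ready={B,E,H} → run H
t=17: ready={B,E,H} → run H
t=18: ready={B,E,H} → run H
t=19: ready={B,E,H} → run H
t=20: ready={B,E} → run E
t=21: ready={B,E} → run E
t=22: ready={B,E} → run E
t=23: ready={B,E} → run E
t=24: ready={B,E} → run E
t=25: ready={B,E} → run E
t=26: ready={B,E} → run E
t=27: ready={B} → run B
t=28: ready={B} → run B
t=29: ready={B} → run B
t=30: ready={B} → run B
t=31: (idle)
t=32: (idle)
t=33: (idle)
t=34: (idle)
t=35: (idle)
t=36: (idle)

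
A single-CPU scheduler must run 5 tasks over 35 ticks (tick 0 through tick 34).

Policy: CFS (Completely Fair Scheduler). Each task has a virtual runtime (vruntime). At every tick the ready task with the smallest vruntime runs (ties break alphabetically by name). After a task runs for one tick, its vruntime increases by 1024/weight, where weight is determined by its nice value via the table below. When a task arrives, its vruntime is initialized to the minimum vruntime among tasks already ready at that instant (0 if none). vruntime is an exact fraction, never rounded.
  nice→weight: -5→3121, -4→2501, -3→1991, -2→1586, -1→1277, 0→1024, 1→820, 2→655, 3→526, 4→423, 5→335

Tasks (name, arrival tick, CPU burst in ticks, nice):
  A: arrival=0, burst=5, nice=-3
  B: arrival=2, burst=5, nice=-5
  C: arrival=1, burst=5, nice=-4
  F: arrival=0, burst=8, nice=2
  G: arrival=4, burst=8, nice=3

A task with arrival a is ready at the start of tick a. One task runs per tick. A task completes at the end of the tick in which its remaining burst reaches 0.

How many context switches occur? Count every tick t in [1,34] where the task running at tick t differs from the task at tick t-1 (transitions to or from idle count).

context switches = 29

t=0: vr[A=0 F=0] → run A
t=1: vr[A=1024/1991 C=0 F=0] → run C
t=2: vr[A=1024/1991 B=0 C=1024/2501 F=0] → run B
t=3: vr[A=1024/1991 B=1024/3121 C=1024/2501 F=0] → run F
t=4: vr[A=1024/1991 B=1024/3121 C=1024/2501 F=1024/655 G=1024/3121] → run B
t=5: vr[A=1024/1991 B=2048/3121 C=1024/2501 F=1024/655 G=1024/3121] → run G
t=6: vr[A=1024/1991 B=2048/3121 C=1024/2501 F=1024/655 G=1867264/820823] → run C
t=7: vr[A=1024/1991 B=2048/3121 C=2048/2501 F=1024/655 G=1867264/820823] → run A
t=8: vr[A=2048/1991 B=2048/3121 C=2048/2501 F=1024/655 G=1867264/820823] → run B
t=9: vr[A=2048/1991 B=3072/3121 C=2048/2501 F=1024/655 G=1867264/820823] → run C
t=10: vr[A=2048/1991 B=3072/3121 C=3072/2501 F=1024/655 G=1867264/820823] → run B
t=11: vr[A=2048/1991 B=4096/3121 C=3072/2501 F=1024/655 G=1867264/820823] → run A
t=12: vr[A=3072/1991 B=4096/3121 C=3072/2501 F=1024/655 G=1867264/820823] → run C
t=13: vr[A=3072/1991 B=4096/3121 C=4096/2501 F=1024/655 G=1867264/820823] → run B
t=14: vr[A=3072/1991 C=4096/2501 F=1024/655 G=1867264/820823] → run A
t=15: vr[A=4096/1991 C=4096/2501 F=1024/655 G=1867264/820823] → run F
t=16: vr[A=4096/1991 C=4096/2501 F=2048/655 G=1867264/820823] → run C
t=17: vr[A=4096/1991 F=2048/655 G=1867264/820823] → run A
t=18: vr[F=2048/655 G=1867264/820823] → run G
t=19: vr[F=2048/655 G=3465216/820823] → run F
t=20: vr[F=3072/655 G=3465216/820823] → run G
t=21: vr[F=3072/655 G=5063168/820823] → run F
t=22: vr[F=4096/655 G=5063168/820823] → run G
t=23: vr[F=4096/655 G=6661120/820823] → run F
t=24: vr[F=1024/131 G=6661120/820823] → run F
t=25: vr[F=6144/655 G=6661120/820823] → run G
t=26: vr[F=6144/655 G=8259072/820823] → run F
t=27: vr[F=7168/655 G=8259072/820823] → run G
t=28: vr[F=7168/655 G=9857024/820823] → run F
t=29: vr[G=9857024/820823] → run G
t=30: vr[G=11454976/820823] → run G
t=31: (idle)
t=32: (idle)
t=33: (idle)
t=34: (idle)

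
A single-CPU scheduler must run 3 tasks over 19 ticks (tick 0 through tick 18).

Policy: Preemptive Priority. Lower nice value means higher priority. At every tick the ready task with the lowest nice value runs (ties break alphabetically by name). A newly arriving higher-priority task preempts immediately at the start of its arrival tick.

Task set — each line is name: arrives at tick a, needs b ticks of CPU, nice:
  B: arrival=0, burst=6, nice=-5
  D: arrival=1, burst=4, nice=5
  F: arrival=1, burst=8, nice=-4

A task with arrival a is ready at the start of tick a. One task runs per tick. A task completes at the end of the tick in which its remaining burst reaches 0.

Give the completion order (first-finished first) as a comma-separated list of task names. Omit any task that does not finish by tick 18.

t=0: ready={B} → run B
t=1: ready={B,D,F} → run B
t=2: ready={B,D,F} → run B
t=3: ready={B,D,F} → run B
t=4: ready={B,D,F} → run B
t=5: ready={B,D,F} → run B
t=6: ready={D,F} → run F
t=7: ready={D,F} → run F
t=8: ready={D,F} → run F
t=9: ready={D,F} → run F
t=10: ready={D,F} → run F
t=11: ready={D,F} → run F
t=12: ready={D,F} → run F
t=13: ready={D,F} → run F
t=14: ready={D} → run D
t=15: ready={D} → run D
t=16: ready={D} → run D
t=17: ready={D} → run D
t=18: (idle)

completion order = B, F, D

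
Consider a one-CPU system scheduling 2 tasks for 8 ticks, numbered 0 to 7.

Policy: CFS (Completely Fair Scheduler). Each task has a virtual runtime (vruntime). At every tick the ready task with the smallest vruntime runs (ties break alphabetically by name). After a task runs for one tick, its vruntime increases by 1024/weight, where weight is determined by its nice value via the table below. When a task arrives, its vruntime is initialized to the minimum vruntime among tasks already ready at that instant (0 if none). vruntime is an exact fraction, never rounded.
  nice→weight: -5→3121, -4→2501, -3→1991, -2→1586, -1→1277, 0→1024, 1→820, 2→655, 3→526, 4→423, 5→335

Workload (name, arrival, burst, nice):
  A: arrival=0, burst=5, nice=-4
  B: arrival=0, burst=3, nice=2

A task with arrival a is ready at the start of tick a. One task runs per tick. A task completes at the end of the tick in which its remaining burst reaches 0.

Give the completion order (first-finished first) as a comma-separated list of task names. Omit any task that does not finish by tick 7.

completion order = A, B

t=0: vr[A=0 B=0] → run A
t=1: vr[A=1024/2501 B=0] → run B
t=2: vr[A=1024/2501 B=1024/655] → run A
t=3: vr[A=2048/2501 B=1024/655] → run A
t=4: vr[A=3072/2501 B=1024/655] → run A
t=5: vr[A=4096/2501 B=1024/655] → run B
t=6: vr[A=4096/2501 B=2048/655] → run A
t=7: vr[B=2048/655] → run B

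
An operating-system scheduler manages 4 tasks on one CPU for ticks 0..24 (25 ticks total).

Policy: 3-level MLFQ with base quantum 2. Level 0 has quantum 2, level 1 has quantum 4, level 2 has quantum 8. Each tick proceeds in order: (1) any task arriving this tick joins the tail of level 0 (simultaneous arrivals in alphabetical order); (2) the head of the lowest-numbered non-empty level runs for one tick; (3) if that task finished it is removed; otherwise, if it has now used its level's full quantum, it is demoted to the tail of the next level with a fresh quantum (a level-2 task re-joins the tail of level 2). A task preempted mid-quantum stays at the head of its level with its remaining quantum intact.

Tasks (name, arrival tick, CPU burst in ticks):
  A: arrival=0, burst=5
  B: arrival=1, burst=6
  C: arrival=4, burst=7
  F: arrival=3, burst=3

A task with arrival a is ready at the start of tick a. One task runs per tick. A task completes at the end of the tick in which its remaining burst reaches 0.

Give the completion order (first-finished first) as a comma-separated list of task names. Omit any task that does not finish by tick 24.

t=0: L0/L1/L2 = A/-/- → run A
t=1: L0/L1/L2 = AB/-/- → run A
t=2: L0/L1/L2 = B/A/- → run B
t=3: L0/L1/L2 = BF/A/- → run B
t=4: L0/L1/L2 = FC/AB/- → run F
t=5: L0/L1/L2 = FC/AB/- → run F
t=6: L0/L1/L2 = C/ABF/- → run C
t=7: L0/L1/L2 = C/ABF/- → run C
t=8: L0/L1/L2 = -/ABFC/- → run A
t=9: L0/L1/L2 = -/ABFC/- → run A
t=10: L0/L1/L2 = -/ABFC/- → run A
t=11: L0/L1/L2 = -/BFC/- → run B
t=12: L0/L1/L2 = -/BFC/- → run B
t=13: L0/L1/L2 = -/BFC/- → run B
t=14: L0/L1/L2 = -/BFC/- → run B
t=15: L0/L1/L2 = -/FC/- → run F
t=16: L0/L1/L2 = -/C/- → run C
t=17: L0/L1/L2 = -/C/- → run C
t=18: L0/L1/L2 = -/C/- → run C
t=19: L0/L1/L2 = -/C/- → run C
t=20: L0/L1/L2 = -/-/C → run C
t=21: (idle)
t=22: (idle)
t=23: (idle)
t=24: (idle)

completion order = A, B, F, C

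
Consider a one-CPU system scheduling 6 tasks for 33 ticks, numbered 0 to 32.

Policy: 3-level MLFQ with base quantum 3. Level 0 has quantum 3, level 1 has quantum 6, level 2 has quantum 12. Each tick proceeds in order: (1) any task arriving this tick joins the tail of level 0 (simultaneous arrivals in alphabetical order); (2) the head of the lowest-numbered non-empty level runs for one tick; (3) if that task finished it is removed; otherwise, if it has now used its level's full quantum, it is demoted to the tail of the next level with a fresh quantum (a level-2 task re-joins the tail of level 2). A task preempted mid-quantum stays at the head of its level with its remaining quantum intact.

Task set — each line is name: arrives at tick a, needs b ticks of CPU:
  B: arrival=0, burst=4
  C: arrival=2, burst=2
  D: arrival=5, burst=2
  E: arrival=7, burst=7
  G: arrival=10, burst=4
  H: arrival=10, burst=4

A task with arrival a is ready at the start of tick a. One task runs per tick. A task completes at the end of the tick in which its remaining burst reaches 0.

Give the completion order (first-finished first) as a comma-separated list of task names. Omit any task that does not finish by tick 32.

completion order = C, D, B, E, G, H

t=0: L0/L1/L2 = B/-/- → run B
t=1: L0/L1/L2 = B/-/- → run B
t=2: L0/L1/L2 = BC/-/- → run B
t=3: L0/L1/L2 = C/B/- → run C
t=4: L0/L1/L2 = C/B/- → run C
t=5: L0/L1/L2 = D/B/- → run D
t=6: L0/L1/L2 = D/B/- → run D
t=7: L0/L1/L2 = E/B/- → run E
t=8: L0/L1/L2 = E/B/- → run E
t=9: L0/L1/L2 = E/B/- → run E
t=10: L0/L1/L2 = GH/BE/- → run G
t=11: L0/L1/L2 = GH/BE/- → run G
t=12: L0/L1/L2 = GH/BE/- → run G
t=13: L0/L1/L2 = H/BEG/- → run H
t=14: L0/L1/L2 = H/BEG/- → run H
t=15: L0/L1/L2 = H/BEG/- → run H
t=16: L0/L1/L2 = -/BEGH/- → run B
t=17: L0/L1/L2 = -/EGH/- → run E
t=18: L0/L1/L2 = -/EGH/- → run E
t=19: L0/L1/L2 = -/EGH/- → run E
t=20: L0/L1/L2 = -/EGH/- → run E
t=21: L0/L1/L2 = -/GH/- → run G
t=22: L0/L1/L2 = -/H/- → run H
t=23: (idle)
t=24: (idle)
t=25: (idle)
t=26: (idle)
t=27: (idle)
t=28: (idle)
t=29: (idle)
t=30: (idle)
t=31: (idle)
t=32: (idle)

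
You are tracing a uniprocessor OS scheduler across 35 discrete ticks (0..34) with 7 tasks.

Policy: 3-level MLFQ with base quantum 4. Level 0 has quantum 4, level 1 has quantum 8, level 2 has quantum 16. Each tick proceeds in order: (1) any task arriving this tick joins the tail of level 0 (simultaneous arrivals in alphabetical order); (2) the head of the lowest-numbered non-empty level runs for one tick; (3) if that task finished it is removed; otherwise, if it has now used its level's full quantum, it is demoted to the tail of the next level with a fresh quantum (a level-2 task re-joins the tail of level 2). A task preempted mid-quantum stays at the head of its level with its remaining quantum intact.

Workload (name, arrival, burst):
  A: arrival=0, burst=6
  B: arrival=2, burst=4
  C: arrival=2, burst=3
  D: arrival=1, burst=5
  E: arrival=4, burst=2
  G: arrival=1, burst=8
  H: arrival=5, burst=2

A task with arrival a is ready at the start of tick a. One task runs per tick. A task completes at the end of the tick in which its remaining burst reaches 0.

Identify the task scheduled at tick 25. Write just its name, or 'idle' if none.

running at tick 25 = D

t=0: L0/L1/L2 = A/-/- → run A
t=1: L0/L1/L2 = ADG/-/- → run A
t=2: L0/L1/L2 = ADGBC/-/- → run A
t=3: L0/L1/L2 = ADGBC/-/- → run A
t=4: L0/L1/L2 = DGBCE/A/- → run D
t=5: L0/L1/L2 = DGBCEH/A/- → run D
t=6: L0/L1/L2 = DGBCEH/A/- → run D
t=7: L0/L1/L2 = DGBCEH/A/- → run D
t=8: L0/L1/L2 = GBCEH/AD/- → run G
t=9: L0/L1/L2 = GBCEH/AD/- → run G
t=10: L0/L1/L2 = GBCEH/AD/- → run G
t=11: L0/L1/L2 = GBCEH/AD/- → run G
t=12: L0/L1/L2 = BCEH/ADG/- → run B
t=13: L0/L1/L2 = BCEH/ADG/- → run B
t=14: L0/L1/L2 = BCEH/ADG/- → run B
t=15: L0/L1/L2 = BCEH/ADG/- → run B
t=16: L0/L1/L2 = CEH/ADG/- → run C
t=17: L0/L1/L2 = CEH/ADG/- → run C
t=18: L0/L1/L2 = CEH/ADG/- → run C
t=19: L0/L1/L2 = EH/ADG/- → run E
t=20: L0/L1/L2 = EH/ADG/- → run E
t=21: L0/L1/L2 = H/ADG/- → run H
t=22: L0/L1/L2 = H/ADG/- → run H
t=23: L0/L1/L2 = -/ADG/- → run A
t=24: L0/L1/L2 = -/ADG/- → run A
t=25: L0/L1/L2 = -/DG/- → run D
t=26: L0/L1/L2 = -/G/- → run G
t=27: L0/L1/L2 = -/G/- → run G
t=28: L0/L1/L2 = -/G/- → run G
t=29: L0/L1/L2 = -/G/- → run G
t=30: (idle)
t=31: (idle)
t=32: (idle)
t=33: (idle)
t=34: (idle)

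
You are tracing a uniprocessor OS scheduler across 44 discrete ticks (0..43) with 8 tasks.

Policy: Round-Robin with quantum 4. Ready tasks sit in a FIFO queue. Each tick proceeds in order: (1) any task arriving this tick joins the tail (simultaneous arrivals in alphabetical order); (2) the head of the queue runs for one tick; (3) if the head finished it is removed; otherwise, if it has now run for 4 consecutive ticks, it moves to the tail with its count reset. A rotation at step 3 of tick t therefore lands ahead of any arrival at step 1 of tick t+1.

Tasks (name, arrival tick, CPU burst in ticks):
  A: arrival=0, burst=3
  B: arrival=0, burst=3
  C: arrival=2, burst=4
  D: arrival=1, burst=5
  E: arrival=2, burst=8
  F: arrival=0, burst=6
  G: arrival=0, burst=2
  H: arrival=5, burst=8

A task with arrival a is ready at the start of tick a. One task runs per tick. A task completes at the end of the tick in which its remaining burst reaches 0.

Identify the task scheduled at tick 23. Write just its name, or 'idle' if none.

running at tick 23 = E

t=0: queue=[A,B,F,G] q_used=0 → run A
t=1: queue=[A,B,F,G,D] q_used=1 → run A
t=2: queue=[A,B,F,G,D,C,E] q_used=2 → run A
t=3: queue=[B,F,G,D,C,E] q_used=0 → run B
t=4: queue=[B,F,G,D,C,E] q_used=1 → run B
t=5: queue=[B,F,G,D,C,E,H] q_used=2 → run B
t=6: queue=[F,G,D,C,E,H] q_used=0 → run F
t=7: queue=[F,G,D,C,E,H] q_used=1 → run F
t=8: queue=[F,G,D,C,E,H] q_used=2 → run F
t=9: queue=[F,G,D,C,E,H] q_used=3 → run F
t=10: queue=[G,D,C,E,H,F] q_used=0 → run G
t=11: queue=[G,D,C,E,H,F] q_used=1 → run G
t=12: queue=[D,C,E,H,F] q_used=0 → run D
t=13: queue=[D,C,E,H,F] q_used=1 → run D
t=14: queue=[D,C,E,H,F] q_used=2 → run D
t=15: queue=[D,C,E,H,F] q_used=3 → run D
t=16: queue=[C,E,H,F,D] q_used=0 → run C
t=17: queue=[C,E,H,F,D] q_used=1 → run C
t=18: queue=[C,E,H,F,D] q_used=2 → run C
t=19: queue=[C,E,H,F,D] q_used=3 → run C
t=20: queue=[E,H,F,D] q_used=0 → run E
t=21: queue=[E,H,F,D] q_used=1 → run E
t=22: queue=[E,H,F,D] q_used=2 → run E
t=23: queue=[E,H,F,D] q_used=3 → run E
t=24: queue=[H,F,D,E] q_used=0 → run H
t=25: queue=[H,F,D,E] q_used=1 → run H
t=26: queue=[H,F,D,E] q_used=2 → run H
t=27: queue=[H,F,D,E] q_used=3 → run H
t=28: queue=[F,D,E,H] q_used=0 → run F
t=29: queue=[F,D,E,H] q_used=1 → run F
t=30: queue=[D,E,H] q_used=0 → run D
t=31: queue=[E,H] q_used=0 → run E
t=32: queue=[E,H] q_used=1 → run E
t=33: queue=[E,H] q_used=2 → run E
t=34: queue=[E,H] q_used=3 → run E
t=35: queue=[H] q_used=0 → run H
t=36: queue=[H] q_used=1 → run H
t=37: queue=[H] q_used=2 → run H
t=38: queue=[H] q_used=3 → run H
t=39: (idle)
t=40: (idle)
t=41: (idle)
t=42: (idle)
t=43: (idle)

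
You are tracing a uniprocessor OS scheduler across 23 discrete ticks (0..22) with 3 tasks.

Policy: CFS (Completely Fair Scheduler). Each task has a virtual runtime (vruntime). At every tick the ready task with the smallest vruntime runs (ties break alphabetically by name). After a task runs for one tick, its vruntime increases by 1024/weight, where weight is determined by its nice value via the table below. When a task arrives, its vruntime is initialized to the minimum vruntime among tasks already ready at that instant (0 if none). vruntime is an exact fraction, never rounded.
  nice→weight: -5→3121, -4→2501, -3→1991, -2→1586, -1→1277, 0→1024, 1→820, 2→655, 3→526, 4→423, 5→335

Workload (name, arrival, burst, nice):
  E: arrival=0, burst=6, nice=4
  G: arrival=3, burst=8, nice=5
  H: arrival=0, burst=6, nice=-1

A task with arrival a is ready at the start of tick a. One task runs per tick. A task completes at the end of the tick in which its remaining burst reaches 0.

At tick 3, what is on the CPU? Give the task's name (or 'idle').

t=0: vr[E=0 H=0] → run E
t=1: vr[E=1024/423 H=0] → run H
t=2: vr[E=1024/423 H=1024/1277] → run H
t=3: vr[E=1024/423 G=2048/1277 H=2048/1277] → run G
t=4: vr[E=1024/423 G=1993728/427795 H=2048/1277] → run H
t=5: vr[E=1024/423 G=1993728/427795 H=3072/1277] → run H
t=6: vr[E=1024/423 G=1993728/427795 H=4096/1277] → run E
t=7: vr[E=2048/423 G=1993728/427795 H=4096/1277] → run H
t=8: vr[E=2048/423 G=1993728/427795 H=5120/1277] → run H
t=9: vr[E=2048/423 G=1993728/427795] → run G
t=10: vr[E=2048/423 G=3301376/427795] → run E
t=11: vr[E=1024/141 G=3301376/427795] → run E
t=12: vr[E=4096/423 G=3301376/427795] → run G
t=13: vr[E=4096/423 G=4609024/427795] → run E
t=14: vr[E=5120/423 G=4609024/427795] → run G
t=15: vr[E=5120/423 G=5916672/427795] → run E
t=16: vr[G=5916672/427795] → run G
t=17: vr[G=1444864/85559] → run G
t=18: vr[G=8531968/427795] → run G
t=19: vr[G=9839616/427795] → run G
t=20: (idle)
t=21: (idle)
t=22: (idle)

running at tick 3 = G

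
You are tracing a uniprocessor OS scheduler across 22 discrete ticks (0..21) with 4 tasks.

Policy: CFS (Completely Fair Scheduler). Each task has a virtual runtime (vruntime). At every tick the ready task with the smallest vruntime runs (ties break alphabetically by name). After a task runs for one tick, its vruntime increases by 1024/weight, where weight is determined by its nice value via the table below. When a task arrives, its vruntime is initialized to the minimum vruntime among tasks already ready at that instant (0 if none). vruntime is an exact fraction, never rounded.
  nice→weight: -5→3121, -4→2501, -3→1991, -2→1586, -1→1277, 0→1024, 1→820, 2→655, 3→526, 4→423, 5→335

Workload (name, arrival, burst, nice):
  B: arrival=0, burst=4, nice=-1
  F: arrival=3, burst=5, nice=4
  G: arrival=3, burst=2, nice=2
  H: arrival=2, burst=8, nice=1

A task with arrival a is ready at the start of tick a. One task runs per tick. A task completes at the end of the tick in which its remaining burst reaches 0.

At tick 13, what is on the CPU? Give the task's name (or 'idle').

t=0: vr[B=0] → run B
t=1: vr[B=1024/1277] → run B
t=2: vr[B=2048/1277 H=2048/1277] → run B
t=3: vr[B=3072/1277 F=2048/1277 G=2048/1277 H=2048/1277] → run F
t=4: vr[B=3072/1277 F=2173952/540171 G=2048/1277 H=2048/1277] → run G
t=5: vr[B=3072/1277 F=2173952/540171 G=2649088/836435 H=2048/1277] → run H
t=6: vr[B=3072/1277 F=2173952/540171 G=2649088/836435 H=746752/261785] → run B
t=7: vr[F=2173952/540171 G=2649088/836435 H=746752/261785] → run H
t=8: vr[F=2173952/540171 G=2649088/836435 H=1073664/261785] → run G
t=9: vr[F=2173952/540171 H=1073664/261785] → run F
t=10: vr[F=3481600/540171 H=1073664/261785] → run H
t=11: vr[F=3481600/540171 H=1400576/261785] → run H
t=12: vr[F=3481600/540171 H=1727488/261785] → run F
t=13: vr[F=1596416/180057 H=1727488/261785] → run H
t=14: vr[F=1596416/180057 H=410880/52357] → run H
t=15: vr[F=1596416/180057 H=2381312/261785] → run F
t=16: vr[F=6096896/540171 H=2381312/261785] → run H
t=17: vr[F=6096896/540171 H=2708224/261785] → run H
t=18: vr[F=6096896/540171] → run F
t=19: (idle)
t=20: (idle)
t=21: (idle)

running at tick 13 = H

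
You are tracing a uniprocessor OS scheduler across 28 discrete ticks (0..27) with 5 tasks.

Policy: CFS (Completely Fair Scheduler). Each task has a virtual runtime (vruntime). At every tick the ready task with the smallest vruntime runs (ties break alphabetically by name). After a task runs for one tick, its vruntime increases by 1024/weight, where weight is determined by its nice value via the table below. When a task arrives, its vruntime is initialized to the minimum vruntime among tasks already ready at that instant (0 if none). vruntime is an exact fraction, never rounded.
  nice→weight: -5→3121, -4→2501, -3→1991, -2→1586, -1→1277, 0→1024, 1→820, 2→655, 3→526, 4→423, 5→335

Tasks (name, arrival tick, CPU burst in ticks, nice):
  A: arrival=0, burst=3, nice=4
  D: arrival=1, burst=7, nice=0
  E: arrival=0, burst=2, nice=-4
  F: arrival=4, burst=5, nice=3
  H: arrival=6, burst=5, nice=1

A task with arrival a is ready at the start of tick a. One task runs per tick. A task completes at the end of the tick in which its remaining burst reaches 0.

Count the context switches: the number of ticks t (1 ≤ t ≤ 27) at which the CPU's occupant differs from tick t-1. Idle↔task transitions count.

t=0: vr[A=0 E=0] → run A
t=1: vr[A=1024/423 D=0 E=0] → run D
t=2: vr[A=1024/423 D=1 E=0] → run E
t=3: vr[A=1024/423 D=1 E=1024/2501] → run E
t=4: vr[A=1024/423 D=1 F=1] → run D
t=5: vr[A=1024/423 D=2 F=1] → run F
t=6: vr[A=1024/423 D=2 F=775/263 H=2] → run D
t=7: vr[A=1024/423 D=3 F=775/263 H=2] → run H
t=8: vr[A=1024/423 D=3 F=775/263 H=666/205] → run A
t=9: vr[A=2048/423 D=3 F=775/263 H=666/205] → run F
t=10: vr[A=2048/423 D=3 F=1287/263 H=666/205] → run D
t=11: vr[A=2048/423 D=4 F=1287/263 H=666/205] → run H
t=12: vr[A=2048/423 D=4 F=1287/263 H=922/205] → run D
t=13: vr[A=2048/423 D=5 F=1287/263 H=922/205] → run H
t=14: vr[A=2048/423 D=5 F=1287/263 H=1178/205] → run A
t=15: vr[D=5 F=1287/263 H=1178/205] → run F
t=16: vr[D=5 F=1799/263 H=1178/205] → run D
t=17: vr[D=6 F=1799/263 H=1178/205] → run H
t=18: vr[D=6 F=1799/263 H=1434/205] → run D
t=19: vr[F=1799/263 H=1434/205] → run F
t=20: vr[F=2311/263 H=1434/205] → run H
t=21: vr[F=2311/263] → run F
t=22: (idle)
t=23: (idle)
t=24: (idle)
t=25: (idle)
t=26: (idle)
t=27: (idle)

context switches = 21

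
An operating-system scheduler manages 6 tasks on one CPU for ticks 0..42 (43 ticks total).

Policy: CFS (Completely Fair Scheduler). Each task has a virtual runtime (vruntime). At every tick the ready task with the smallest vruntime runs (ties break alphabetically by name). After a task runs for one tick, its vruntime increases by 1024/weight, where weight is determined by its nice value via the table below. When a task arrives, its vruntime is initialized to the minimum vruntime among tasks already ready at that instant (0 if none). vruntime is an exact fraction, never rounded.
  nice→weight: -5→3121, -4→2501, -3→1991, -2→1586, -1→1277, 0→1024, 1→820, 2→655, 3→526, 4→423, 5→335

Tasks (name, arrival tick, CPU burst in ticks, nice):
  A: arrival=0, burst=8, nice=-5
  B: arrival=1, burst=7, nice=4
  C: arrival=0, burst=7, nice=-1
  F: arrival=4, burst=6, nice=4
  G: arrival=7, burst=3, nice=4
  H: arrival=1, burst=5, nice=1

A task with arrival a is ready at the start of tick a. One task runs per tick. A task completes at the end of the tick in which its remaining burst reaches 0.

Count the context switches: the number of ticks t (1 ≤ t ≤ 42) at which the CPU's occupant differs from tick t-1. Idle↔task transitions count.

context switches = 33

t=0: vr[A=0 C=0] → run A
t=1: vr[A=1024/3121 B=0 C=0 H=0] → run B
t=2: vr[A=1024/3121 B=1024/423 C=0 H=0] → run C
t=3: vr[A=1024/3121 B=1024/423 C=1024/1277 H=0] → run H
t=4: vr[A=1024/3121 B=1024/423 C=1024/1277 F=1024/3121 H=256/205] → run A
t=5: vr[A=2048/3121 B=1024/423 C=1024/1277 F=1024/3121 H=256/205] → run F
t=6: vr[A=2048/3121 B=1024/423 C=1024/1277 F=3629056/1320183 H=256/205] → run A
t=7: vr[A=3072/3121 B=1024/423 C=1024/1277 F=3629056/1320183 G=1024/1277 H=256/205] → run C
t=8: vr[A=3072/3121 B=1024/423 C=2048/1277 F=3629056/1320183 G=1024/1277 H=256/205] → run G
t=9: vr[A=3072/3121 B=1024/423 C=2048/1277 F=3629056/1320183 G=1740800/540171 H=256/205] → run A
t=10: vr[A=4096/3121 B=1024/423 C=2048/1277 F=3629056/1320183 G=1740800/540171 H=256/205] → run H
t=11: vr[A=4096/3121 B=1024/423 C=2048/1277 F=3629056/1320183 G=1740800/540171 H=512/205] → run A
t=12: vr[A=5120/3121 B=1024/423 C=2048/1277 F=3629056/1320183 G=1740800/540171 H=512/205] → run C
t=13: vr[A=5120/3121 B=1024/423 C=3072/1277 F=3629056/1320183 G=1740800/540171 H=512/205] → run A
t=14: vr[A=6144/3121 B=1024/423 C=3072/1277 F=3629056/1320183 G=1740800/540171 H=512/205] → run A
t=15: vr[A=7168/3121 B=1024/423 C=3072/1277 F=3629056/1320183 G=1740800/540171 H=512/205] → run A
t=16: vr[B=1024/423 C=3072/1277 F=3629056/1320183 G=1740800/540171 H=512/205] → run C
t=17: vr[B=1024/423 C=4096/1277 F=3629056/1320183 G=1740800/540171 H=512/205] → run B
t=18: vr[B=2048/423 C=4096/1277 F=3629056/1320183 G=1740800/540171 H=512/205] → run H
t=19: vr[B=2048/423 C=4096/1277 F=3629056/1320183 G=1740800/540171 H=768/205] → run F
t=20: vr[B=2048/423 C=4096/1277 F=6824960/1320183 G=1740800/540171 H=768/205] → run C
t=21: vr[B=2048/423 C=5120/1277 F=6824960/1320183 G=1740800/540171 H=768/205] → run G
t=22: vr[B=2048/423 C=5120/1277 F=6824960/1320183 G=3048448/540171 H=768/205] → run H
t=23: vr[B=2048/423 C=5120/1277 F=6824960/1320183 G=3048448/540171 H=1024/205] → run C
t=24: vr[B=2048/423 C=6144/1277 F=6824960/1320183 G=3048448/540171 H=1024/205] → run C
t=25: vr[B=2048/423 F=6824960/1320183 G=3048448/540171 H=1024/205] → run B
t=26: vr[B=1024/141 F=6824960/1320183 G=3048448/540171 H=1024/205] → run H
t=27: vr[B=1024/141 F=6824960/1320183 G=3048448/540171] → run F
t=28: vr[B=1024/141 F=3340288/440061 G=3048448/540171] → run G
t=29: vr[B=1024/141 F=3340288/440061] → run B
t=30: vr[B=4096/423 F=3340288/440061] → run F
t=31: vr[B=4096/423 F=13216768/1320183] → run B
t=32: vr[B=5120/423 F=13216768/1320183] → run F
t=33: vr[B=5120/423 F=16412672/1320183] → run B
t=34: vr[B=2048/141 F=16412672/1320183] → run F
t=35: vr[B=2048/141] → run B
t=36: (idle)
t=37: (idle)
t=38: (idle)
t=39: (idle)
t=40: (idle)
t=41: (idle)
t=42: (idle)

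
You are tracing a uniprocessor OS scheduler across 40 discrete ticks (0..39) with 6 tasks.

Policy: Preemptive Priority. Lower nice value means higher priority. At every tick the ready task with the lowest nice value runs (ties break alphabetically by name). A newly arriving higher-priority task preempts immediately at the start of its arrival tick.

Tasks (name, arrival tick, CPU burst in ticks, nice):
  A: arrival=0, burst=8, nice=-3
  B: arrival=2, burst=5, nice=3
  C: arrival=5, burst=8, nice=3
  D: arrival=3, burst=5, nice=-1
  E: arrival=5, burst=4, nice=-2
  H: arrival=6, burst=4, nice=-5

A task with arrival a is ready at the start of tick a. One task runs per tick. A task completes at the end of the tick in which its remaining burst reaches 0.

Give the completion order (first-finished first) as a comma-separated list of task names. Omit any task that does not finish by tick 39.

completion order = H, A, E, D, B, C

t=0: ready={A} → run A
t=1: ready={A} → run A
t=2: ready={A,B} → run A
t=3: ready={A,B,D} → run A
t=4: ready={A,B,D} → run A
t=5: ready={A,B,C,D,E} → run A
t=6: ready={A,B,C,D,E,H} → run H
t=7: ready={A,B,C,D,E,H} → run H
t=8: ready={A,B,C,D,E,H} → run H
t=9: ready={A,B,C,D,E,H} → run H
t=10: ready={A,B,C,D,E} → run A
t=11: ready={A,B,C,D,E} → run A
t=12: ready={B,C,D,E} → run E
t=13: ready={B,C,D,E} → run E
t=14: ready={B,C,D,E} → run E
t=15: ready={B,C,D,E} → run E
t=16: ready={B,C,D} → run D
t=17: ready={B,C,D} → run D
t=18: ready={B,C,D} → run D
t=19: ready={B,C,D} → run D
t=20: ready={B,C,D} → run D
t=21: ready={B,C} → run B
t=22: ready={B,C} → run B
t=23: ready={B,C} → run B
t=24: ready={B,C} → run B
t=25: ready={B,C} → run B
t=26: ready={C} → run C
t=27: ready={C} → run C
t=28: ready={C} → run C
t=29: ready={C} → run C
t=30: ready={C} → run C
t=31: ready={C} → run C
t=32: ready={C} → run C
t=33: ready={C} → run C
t=34: (idle)
t=35: (idle)
t=36: (idle)
t=37: (idle)
t=38: (idle)
t=39: (idle)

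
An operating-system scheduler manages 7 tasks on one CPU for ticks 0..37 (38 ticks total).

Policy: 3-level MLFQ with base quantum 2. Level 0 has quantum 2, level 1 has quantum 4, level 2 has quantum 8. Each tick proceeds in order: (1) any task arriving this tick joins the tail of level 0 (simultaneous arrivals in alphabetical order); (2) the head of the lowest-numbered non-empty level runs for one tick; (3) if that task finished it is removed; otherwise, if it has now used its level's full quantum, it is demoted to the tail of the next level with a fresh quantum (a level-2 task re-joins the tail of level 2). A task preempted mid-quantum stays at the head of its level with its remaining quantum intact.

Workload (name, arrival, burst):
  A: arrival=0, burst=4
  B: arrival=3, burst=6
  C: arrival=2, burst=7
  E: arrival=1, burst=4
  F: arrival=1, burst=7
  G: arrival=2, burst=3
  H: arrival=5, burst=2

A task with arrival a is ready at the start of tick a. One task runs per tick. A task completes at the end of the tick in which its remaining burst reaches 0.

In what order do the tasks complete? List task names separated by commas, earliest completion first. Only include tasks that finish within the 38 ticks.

t=0: L0/L1/L2 = A/-/- → run A
t=1: L0/L1/L2 = AEF/-/- → run A
t=2: L0/L1/L2 = EFCG/A/- → run E
t=3: L0/L1/L2 = EFCGB/A/- → run E
t=4: L0/L1/L2 = FCGB/AE/- → run F
t=5: L0/L1/L2 = FCGBH/AE/- → run F
t=6: L0/L1/L2 = CGBH/AEF/- → run C
t=7: L0/L1/L2 = CGBH/AEF/- → run C
t=8: L0/L1/L2 = GBH/AEFC/- → run G
t=9: L0/L1/L2 = GBH/AEFC/- → run G
t=10: L0/L1/L2 = BH/AEFCG/- → run B
t=11: L0/L1/L2 = BH/AEFCG/- → run B
t=12: L0/L1/L2 = H/AEFCGB/- → run H
t=13: L0/L1/L2 = H/AEFCGB/- → run H
t=14: L0/L1/L2 = -/AEFCGB/- → run A
t=15: L0/L1/L2 = -/AEFCGB/- → run A
t=16: L0/L1/L2 = -/EFCGB/- → run E
t=17: L0/L1/L2 = -/EFCGB/- → run E
t=18: L0/L1/L2 = -/FCGB/- → run F
t=19: L0/L1/L2 = -/FCGB/- → run F
t=20: L0/L1/L2 = -/FCGB/- → run F
t=21: L0/L1/L2 = -/FCGB/- → run F
t=22: L0/L1/L2 = -/CGB/F → run C
t=23: L0/L1/L2 = -/CGB/F → run C
t=24: L0/L1/L2 = -/CGB/F → run C
t=25: L0/L1/L2 = -/CGB/F → run C
t=26: L0/L1/L2 = -/GB/FC → run G
t=27: L0/L1/L2 = -/B/FC → run B
t=28: L0/L1/L2 = -/B/FC → run B
t=29: L0/L1/L2 = -/B/FC → run B
t=30: L0/L1/L2 = -/B/FC → run B
t=31: L0/L1/L2 = -/-/FC → run F
t=32: L0/L1/L2 = -/-/C → run C
t=33: (idle)
t=34: (idle)
t=35: (idle)
t=36: (idle)
t=37: (idle)

completion order = H, A, E, G, B, F, C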